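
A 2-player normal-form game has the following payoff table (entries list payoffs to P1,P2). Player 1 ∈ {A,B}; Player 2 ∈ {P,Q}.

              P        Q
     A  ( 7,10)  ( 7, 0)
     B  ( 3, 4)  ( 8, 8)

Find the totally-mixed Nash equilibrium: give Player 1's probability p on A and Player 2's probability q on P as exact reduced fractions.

(p,q) = (2/7, 1/5)

P1 indiff ⇒ q·7+(1-q)·7 = q·3+(1-q)·8 ⇒ q(4) = (1-q)(1) ⇒ q = 1/5
P2 indiff ⇒ p·10+(1-p)·4 = p·0+(1-p)·8 ⇒ p(10) = (1-p)(4) ⇒ p = 2/7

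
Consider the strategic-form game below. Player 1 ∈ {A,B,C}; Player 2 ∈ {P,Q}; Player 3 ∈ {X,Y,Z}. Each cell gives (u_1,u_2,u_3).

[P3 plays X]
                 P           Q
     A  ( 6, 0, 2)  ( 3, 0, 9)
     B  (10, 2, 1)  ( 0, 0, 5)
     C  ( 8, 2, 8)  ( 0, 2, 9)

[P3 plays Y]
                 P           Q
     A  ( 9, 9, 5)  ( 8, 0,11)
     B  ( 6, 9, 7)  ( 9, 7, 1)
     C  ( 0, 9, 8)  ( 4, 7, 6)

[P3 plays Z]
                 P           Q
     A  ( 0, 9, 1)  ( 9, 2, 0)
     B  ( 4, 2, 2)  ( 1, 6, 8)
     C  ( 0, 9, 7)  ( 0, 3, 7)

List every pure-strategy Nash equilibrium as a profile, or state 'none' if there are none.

Nash profiles: (A,P,Y)

(A,P,X): not NE [P1→B gives 10>6; P3→Y gives 5>2]
(A,P,Y): NE
(A,P,Z): not NE [P1→B gives 4>0; P3→Y gives 5>1]
(A,Q,X): not NE [P3→Y gives 11>9]
(A,Q,Y): not NE [P1→B gives 9>8; P2→P gives 9>0]
(A,Q,Z): not NE [P2→P gives 9>2; P3→Y gives 11>0]
(B,P,X): not NE [P3→Y gives 7>1]
(B,P,Y): not NE [P1→A gives 9>6]
(B,P,Z): not NE [P2→Q gives 6>2; P3→Y gives 7>2]
(B,Q,X): not NE [P1→A gives 3>0; P2→P gives 2>0; P3→Z gives 8>5]
(B,Q,Y): not NE [P2→P gives 9>7; P3→Z gives 8>1]
(B,Q,Z): not NE [P1→A gives 9>1]
(C,P,X): not NE [P1→B gives 10>8]
(C,P,Y): not NE [P1→A gives 9>0]
(C,P,Z): not NE [P1→B gives 4>0; P3→Y gives 8>7]
(C,Q,X): not NE [P1→A gives 3>0]
(C,Q,Y): not NE [P1→B gives 9>4; P2→P gives 9>7; P3→X gives 9>6]
(C,Q,Z): not NE [P1→A gives 9>0; P2→P gives 9>3; P3→X gives 9>7]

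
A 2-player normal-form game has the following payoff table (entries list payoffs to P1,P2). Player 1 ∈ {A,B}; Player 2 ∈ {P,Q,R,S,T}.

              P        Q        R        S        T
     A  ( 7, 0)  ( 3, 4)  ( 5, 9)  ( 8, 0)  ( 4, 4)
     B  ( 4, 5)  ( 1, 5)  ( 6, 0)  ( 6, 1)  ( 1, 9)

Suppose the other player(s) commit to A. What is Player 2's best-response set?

u_2(P vs A) = 0
u_2(Q vs A) = 4
u_2(R vs A) = 9
u_2(S vs A) = 0
u_2(T vs A) = 4
max payoff 9 at {R}

BR_2 = {R}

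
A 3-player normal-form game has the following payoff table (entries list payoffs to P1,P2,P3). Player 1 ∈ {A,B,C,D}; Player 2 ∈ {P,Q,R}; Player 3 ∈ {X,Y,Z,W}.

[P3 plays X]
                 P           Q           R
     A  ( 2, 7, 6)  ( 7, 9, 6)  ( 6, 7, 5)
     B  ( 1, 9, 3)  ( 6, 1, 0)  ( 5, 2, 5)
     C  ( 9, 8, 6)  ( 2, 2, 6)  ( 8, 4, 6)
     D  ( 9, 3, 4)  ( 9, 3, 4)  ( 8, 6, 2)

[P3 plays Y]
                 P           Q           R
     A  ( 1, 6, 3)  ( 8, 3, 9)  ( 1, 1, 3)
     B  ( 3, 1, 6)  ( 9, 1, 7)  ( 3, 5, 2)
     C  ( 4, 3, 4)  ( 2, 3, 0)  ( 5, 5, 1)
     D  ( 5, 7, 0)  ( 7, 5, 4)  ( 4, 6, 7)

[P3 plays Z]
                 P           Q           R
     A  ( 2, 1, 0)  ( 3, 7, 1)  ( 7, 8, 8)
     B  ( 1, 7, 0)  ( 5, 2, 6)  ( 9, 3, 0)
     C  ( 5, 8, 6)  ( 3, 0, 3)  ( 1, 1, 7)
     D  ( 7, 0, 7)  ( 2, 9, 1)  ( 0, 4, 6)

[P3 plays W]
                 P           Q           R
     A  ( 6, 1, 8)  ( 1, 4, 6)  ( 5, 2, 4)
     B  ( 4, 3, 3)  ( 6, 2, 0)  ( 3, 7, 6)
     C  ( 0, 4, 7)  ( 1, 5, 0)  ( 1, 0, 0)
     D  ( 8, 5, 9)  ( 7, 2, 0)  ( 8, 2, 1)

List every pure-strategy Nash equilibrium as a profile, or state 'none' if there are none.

PSNE = {(D,P,W)}

(A,P,X): not NE [P1→D gives 9>2; P2→Q gives 9>7; P3→W gives 8>6]
(A,P,Y): not NE [P1→D gives 5>1; P3→W gives 8>3]
(A,P,Z): not NE [P1→D gives 7>2; P2→R gives 8>1; P3→W gives 8>0]
(A,P,W): not NE [P1→D gives 8>6; P2→Q gives 4>1]
(A,Q,X): not NE [P1→D gives 9>7; P3→Y gives 9>6]
(A,Q,Y): not NE [P1→B gives 9>8; P2→P gives 6>3]
(A,Q,Z): not NE [P1→B gives 5>3; P2→R gives 8>7; P3→Y gives 9>1]
(A,Q,W): not NE [P1→D gives 7>1; P3→Y gives 9>6]
(A,R,X): not NE [P1→D gives 8>6; P2→Q gives 9>7; P3→Z gives 8>5]
(A,R,Y): not NE [P1→C gives 5>1; P2→P gives 6>1; P3→Z gives 8>3]
(A,R,Z): not NE [P1→B gives 9>7]
(A,R,W): not NE [P1→D gives 8>5; P2→Q gives 4>2; P3→Z gives 8>4]
(B,P,X): not NE [P1→D gives 9>1; P3→Y gives 6>3]
(B,P,Y): not NE [P1→D gives 5>3; P2→R gives 5>1]
(B,P,Z): not NE [P1→D gives 7>1; P3→Y gives 6>0]
(B,P,W): not NE [P1→D gives 8>4; P2→R gives 7>3; P3→Y gives 6>3]
(B,Q,X): not NE [P1→D gives 9>6; P2→P gives 9>1; P3→Y gives 7>0]
(B,Q,Y): not NE [P2→R gives 5>1]
(B,Q,Z): not NE [P2→P gives 7>2; P3→Y gives 7>6]
(B,Q,W): not NE [P1→D gives 7>6; P2→R gives 7>2; P3→Y gives 7>0]
(B,R,X): not NE [P1→D gives 8>5; P2→P gives 9>2; P3→W gives 6>5]
(B,R,Y): not NE [P1→C gives 5>3; P3→W gives 6>2]
(B,R,Z): not NE [P2→P gives 7>3; P3→W gives 6>0]
(B,R,W): not NE [P1→D gives 8>3]
(C,P,X): not NE [P3→W gives 7>6]
(C,P,Y): not NE [P1→D gives 5>4; P2→R gives 5>3; P3→W gives 7>4]
(C,P,Z): not NE [P1→D gives 7>5; P3→W gives 7>6]
(C,P,W): not NE [P1→D gives 8>0; P2→Q gives 5>4]
(C,Q,X): not NE [P1→D gives 9>2; P2→P gives 8>2]
(C,Q,Y): not NE [P1→B gives 9>2; P2→R gives 5>3; P3→X gives 6>0]
(C,Q,Z): not NE [P1→B gives 5>3; P2→P gives 8>0; P3→X gives 6>3]
(C,Q,W): not NE [P1→D gives 7>1; P3→X gives 6>0]
(C,R,X): not NE [P2→P gives 8>4; P3→Z gives 7>6]
(C,R,Y): not NE [P3→Z gives 7>1]
(C,R,Z): not NE [P1→B gives 9>1; P2→P gives 8>1]
(C,R,W): not NE [P1→D gives 8>1; P2→Q gives 5>0; P3→Z gives 7>0]
(D,P,X): not NE [P2→R gives 6>3; P3→W gives 9>4]
(D,P,Y): not NE [P3→W gives 9>0]
(D,P,Z): not NE [P2→Q gives 9>0; P3→W gives 9>7]
(D,P,W): NE
(D,Q,X): not NE [P2→R gives 6>3]
(D,Q,Y): not NE [P1→B gives 9>7; P2→P gives 7>5]
(D,Q,Z): not NE [P1→B gives 5>2; P3→Y gives 4>1]
(D,Q,W): not NE [P2→P gives 5>2; P3→Y gives 4>0]
(D,R,X): not NE [P3→Y gives 7>2]
(D,R,Y): not NE [P1→C gives 5>4; P2→P gives 7>6]
(D,R,Z): not NE [P1→B gives 9>0; P2→Q gives 9>4; P3→Y gives 7>6]
(D,R,W): not NE [P2→P gives 5>2; P3→Y gives 7>1]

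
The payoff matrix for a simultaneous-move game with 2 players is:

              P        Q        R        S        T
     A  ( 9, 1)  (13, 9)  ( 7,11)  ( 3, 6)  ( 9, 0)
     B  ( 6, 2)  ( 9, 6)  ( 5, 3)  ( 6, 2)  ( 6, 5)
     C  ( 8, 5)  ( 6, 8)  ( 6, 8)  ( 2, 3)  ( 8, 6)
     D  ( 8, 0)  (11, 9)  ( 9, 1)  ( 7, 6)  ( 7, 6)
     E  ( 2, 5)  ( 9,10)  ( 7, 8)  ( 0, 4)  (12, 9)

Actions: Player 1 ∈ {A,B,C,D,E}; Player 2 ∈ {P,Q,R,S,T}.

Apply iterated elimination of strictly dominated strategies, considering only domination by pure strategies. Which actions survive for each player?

Remaining: P1:{A,D} P2:{Q,R}

P1 drop B (D beats it: P:8>6 Q:11>9 R:9>5 S:7>6 T:7>6)
P1 drop C (A beats it: P:9>8 Q:13>6 R:7>6 S:3>2 T:9>8)
P2 drop P (Q beats it: A:9>1 D:9>0 E:10>5)
P2 drop S (Q beats it: A:9>6 D:9>6 E:10>4)
P2 drop T (Q beats it: A:9>0 D:9>6 E:10>9)
P1 drop E (D beats it: Q:11>9 R:9>7)
P1→{A,D} P2→{Q,R}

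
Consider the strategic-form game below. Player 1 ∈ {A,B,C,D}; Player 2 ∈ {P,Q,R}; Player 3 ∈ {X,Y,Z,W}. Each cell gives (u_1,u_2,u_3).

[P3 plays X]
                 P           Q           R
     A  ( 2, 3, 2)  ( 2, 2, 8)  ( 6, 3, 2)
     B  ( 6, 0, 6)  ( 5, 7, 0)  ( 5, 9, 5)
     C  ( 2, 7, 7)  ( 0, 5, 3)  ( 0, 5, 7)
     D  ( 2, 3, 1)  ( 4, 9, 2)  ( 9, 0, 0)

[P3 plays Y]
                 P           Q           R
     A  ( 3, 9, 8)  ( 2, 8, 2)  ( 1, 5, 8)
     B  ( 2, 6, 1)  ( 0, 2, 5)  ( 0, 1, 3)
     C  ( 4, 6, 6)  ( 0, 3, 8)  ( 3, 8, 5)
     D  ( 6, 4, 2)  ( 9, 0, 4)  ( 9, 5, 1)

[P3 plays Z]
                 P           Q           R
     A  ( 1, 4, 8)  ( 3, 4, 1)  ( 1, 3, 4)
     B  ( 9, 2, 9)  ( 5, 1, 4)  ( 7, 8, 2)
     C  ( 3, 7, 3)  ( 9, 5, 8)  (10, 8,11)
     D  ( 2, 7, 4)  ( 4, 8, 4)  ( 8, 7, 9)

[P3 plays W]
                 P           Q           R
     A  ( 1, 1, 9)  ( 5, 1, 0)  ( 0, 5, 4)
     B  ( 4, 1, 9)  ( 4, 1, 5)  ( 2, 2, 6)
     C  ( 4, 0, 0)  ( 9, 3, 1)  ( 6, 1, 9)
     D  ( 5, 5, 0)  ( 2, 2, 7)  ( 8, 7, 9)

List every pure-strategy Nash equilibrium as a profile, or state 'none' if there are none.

Nash profiles: (C,R,Z), (D,R,W)

(A,P,X): not NE [P1→B gives 6>2; P3→W gives 9>2]
(A,P,Y): not NE [P1→D gives 6>3; P3→W gives 9>8]
(A,P,Z): not NE [P1→B gives 9>1; P3→W gives 9>8]
(A,P,W): not NE [P1→D gives 5>1; P2→R gives 5>1]
(A,Q,X): not NE [P1→B gives 5>2; P2→R gives 3>2]
(A,Q,Y): not NE [P1→D gives 9>2; P2→P gives 9>8; P3→X gives 8>2]
(A,Q,Z): not NE [P1→C gives 9>3; P3→X gives 8>1]
(A,Q,W): not NE [P1→C gives 9>5; P2→R gives 5>1; P3→X gives 8>0]
(A,R,X): not NE [P1→D gives 9>6; P3→Y gives 8>2]
(A,R,Y): not NE [P1→D gives 9>1; P2→P gives 9>5]
(A,R,Z): not NE [P1→C gives 10>1; P2→Q gives 4>3; P3→Y gives 8>4]
(A,R,W): not NE [P1→D gives 8>0; P3→Y gives 8>4]
(B,P,X): not NE [P2→R gives 9>0; P3→W gives 9>6]
(B,P,Y): not NE [P1→D gives 6>2; P3→W gives 9>1]
(B,P,Z): not NE [P2→R gives 8>2]
(B,P,W): not NE [P1→D gives 5>4; P2→R gives 2>1]
(B,Q,X): not NE [P2→R gives 9>7; P3→W gives 5>0]
(B,Q,Y): not NE [P1→D gives 9>0; P2→P gives 6>2]
(B,Q,Z): not NE [P1→C gives 9>5; P2→R gives 8>1; P3→W gives 5>4]
(B,Q,W): not NE [P1→C gives 9>4; P2→R gives 2>1]
(B,R,X): not NE [P1→D gives 9>5; P3→W gives 6>5]
(B,R,Y): not NE [P1→D gives 9>0; P2→P gives 6>1; P3→W gives 6>3]
(B,R,Z): not NE [P1→C gives 10>7; P3→W gives 6>2]
(B,R,W): not NE [P1→D gives 8>2]
(C,P,X): not NE [P1→B gives 6>2]
(C,P,Y): not NE [P1→D gives 6>4; P2→R gives 8>6; P3→X gives 7>6]
(C,P,Z): not NE [P1→B gives 9>3; P2→R gives 8>7; P3→X gives 7>3]
(C,P,W): not NE [P1→D gives 5>4; P2→Q gives 3>0; P3→X gives 7>0]
(C,Q,X): not NE [P1→B gives 5>0; P2→P gives 7>5; P3→Z gives 8>3]
(C,Q,Y): not NE [P1→D gives 9>0; P2→R gives 8>3]
(C,Q,Z): not NE [P2→R gives 8>5]
(C,Q,W): not NE [P3→Z gives 8>1]
(C,R,X): not NE [P1→D gives 9>0; P2→P gives 7>5; P3→Z gives 11>7]
(C,R,Y): not NE [P1→D gives 9>3; P3→Z gives 11>5]
(C,R,Z): NE
(C,R,W): not NE [P1→D gives 8>6; P2→Q gives 3>1; P3→Z gives 11>9]
(D,P,X): not NE [P1→B gives 6>2; P2→Q gives 9>3; P3→Z gives 4>1]
(D,P,Y): not NE [P2→R gives 5>4; P3→Z gives 4>2]
(D,P,Z): not NE [P1→B gives 9>2; P2→Q gives 8>7]
(D,P,W): not NE [P2→R gives 7>5; P3→Z gives 4>0]
(D,Q,X): not NE [P1→B gives 5>4; P3→W gives 7>2]
(D,Q,Y): not NE [P2→R gives 5>0; P3→W gives 7>4]
(D,Q,Z): not NE [P1→C gives 9>4; P3→W gives 7>4]
(D,Q,W): not NE [P1→C gives 9>2; P2→R gives 7>2]
(D,R,X): not NE [P2→Q gives 9>0; P3→W gives 9>0]
(D,R,Y): not NE [P3→W gives 9>1]
(D,R,Z): not NE [P1→C gives 10>8; P2→Q gives 8>7]
(D,R,W): NE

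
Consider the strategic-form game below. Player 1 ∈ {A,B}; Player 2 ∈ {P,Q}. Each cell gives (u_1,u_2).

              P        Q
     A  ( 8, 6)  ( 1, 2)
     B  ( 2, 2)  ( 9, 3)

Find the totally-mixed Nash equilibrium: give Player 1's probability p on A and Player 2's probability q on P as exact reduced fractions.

p=1/5, q=4/7

P1 indiff ⇒ q·8+(1-q)·1 = q·2+(1-q)·9 ⇒ q(6) = (1-q)(8) ⇒ q = 4/7
P2 indiff ⇒ p·6+(1-p)·2 = p·2+(1-p)·3 ⇒ p(4) = (1-p)(1) ⇒ p = 1/5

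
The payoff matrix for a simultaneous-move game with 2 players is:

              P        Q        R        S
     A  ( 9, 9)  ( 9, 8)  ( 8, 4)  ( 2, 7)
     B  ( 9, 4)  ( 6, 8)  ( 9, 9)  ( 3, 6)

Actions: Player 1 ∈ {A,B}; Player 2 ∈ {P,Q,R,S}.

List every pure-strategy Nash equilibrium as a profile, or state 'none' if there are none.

(A,P): NE
(A,Q): not NE [P2→P gives 9>8]
(A,R): not NE [P1→B gives 9>8; P2→P gives 9>4]
(A,S): not NE [P1→B gives 3>2; P2→P gives 9>7]
(B,P): not NE [P2→R gives 9>4]
(B,Q): not NE [P1→A gives 9>6; P2→R gives 9>8]
(B,R): NE
(B,S): not NE [P2→R gives 9>6]

Nash profiles: (A,P), (B,R)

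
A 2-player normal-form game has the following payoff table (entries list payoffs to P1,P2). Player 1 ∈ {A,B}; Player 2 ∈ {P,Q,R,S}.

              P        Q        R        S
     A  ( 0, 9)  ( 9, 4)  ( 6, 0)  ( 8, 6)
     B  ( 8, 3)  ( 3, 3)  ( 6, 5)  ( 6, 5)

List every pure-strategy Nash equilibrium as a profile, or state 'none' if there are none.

(A,P): not NE [P1→B gives 8>0]
(A,Q): not NE [P2→P gives 9>4]
(A,R): not NE [P2→P gives 9>0]
(A,S): not NE [P2→P gives 9>6]
(B,P): not NE [P2→S gives 5>3]
(B,Q): not NE [P1→A gives 9>3; P2→S gives 5>3]
(B,R): NE
(B,S): not NE [P1→A gives 8>6]

PSNE = {(B,R)}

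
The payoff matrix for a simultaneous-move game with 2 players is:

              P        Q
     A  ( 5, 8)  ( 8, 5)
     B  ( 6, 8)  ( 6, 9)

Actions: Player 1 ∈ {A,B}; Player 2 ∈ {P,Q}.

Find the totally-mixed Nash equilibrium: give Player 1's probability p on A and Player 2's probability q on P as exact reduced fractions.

P1 mixes 1/4 on A; P2 mixes 2/3 on P

P1 indiff ⇒ q·5+(1-q)·8 = q·6+(1-q)·6 ⇒ q(-1) = (1-q)(-2) ⇒ q = 2/3
P2 indiff ⇒ p·8+(1-p)·8 = p·5+(1-p)·9 ⇒ p(3) = (1-p)(1) ⇒ p = 1/4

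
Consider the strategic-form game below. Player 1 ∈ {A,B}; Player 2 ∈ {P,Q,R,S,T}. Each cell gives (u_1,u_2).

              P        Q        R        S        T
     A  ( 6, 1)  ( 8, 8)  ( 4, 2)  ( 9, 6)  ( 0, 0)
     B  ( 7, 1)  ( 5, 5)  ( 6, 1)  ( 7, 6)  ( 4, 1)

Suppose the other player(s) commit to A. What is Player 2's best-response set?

BR_2 = {Q}

u_2(P vs A) = 1
u_2(Q vs A) = 8
u_2(R vs A) = 2
u_2(S vs A) = 6
u_2(T vs A) = 0
max payoff 8 at {Q}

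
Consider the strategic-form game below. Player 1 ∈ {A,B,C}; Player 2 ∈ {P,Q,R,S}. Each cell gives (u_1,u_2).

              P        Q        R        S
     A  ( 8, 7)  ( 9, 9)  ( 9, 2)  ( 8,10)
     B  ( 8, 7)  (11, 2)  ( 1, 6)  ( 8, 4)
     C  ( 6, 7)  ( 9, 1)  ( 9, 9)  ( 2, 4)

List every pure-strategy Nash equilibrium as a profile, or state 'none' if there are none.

(A,P): not NE [P2→S gives 10>7]
(A,Q): not NE [P1→B gives 11>9; P2→S gives 10>9]
(A,R): not NE [P2→S gives 10>2]
(A,S): NE
(B,P): NE
(B,Q): not NE [P2→P gives 7>2]
(B,R): not NE [P1→C gives 9>1; P2→P gives 7>6]
(B,S): not NE [P2→P gives 7>4]
(C,P): not NE [P1→B gives 8>6; P2→R gives 9>7]
(C,Q): not NE [P1→B gives 11>9; P2→R gives 9>1]
(C,R): NE
(C,S): not NE [P1→B gives 8>2; P2→R gives 9>4]

Nash profiles: (A,S), (B,P), (C,R)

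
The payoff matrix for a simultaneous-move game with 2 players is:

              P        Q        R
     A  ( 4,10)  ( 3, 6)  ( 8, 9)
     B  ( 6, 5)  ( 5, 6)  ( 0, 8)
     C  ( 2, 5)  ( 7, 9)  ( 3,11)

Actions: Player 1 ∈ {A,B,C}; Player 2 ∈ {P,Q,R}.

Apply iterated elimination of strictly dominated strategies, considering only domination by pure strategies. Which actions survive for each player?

IESDS → P1:{A,B} P2:{P,R}

P2 drop Q (R beats it: A:9>6 B:8>6 C:11>9)
P1 drop C (A beats it: P:4>2 R:8>3)
P1→{A,B} P2→{P,R}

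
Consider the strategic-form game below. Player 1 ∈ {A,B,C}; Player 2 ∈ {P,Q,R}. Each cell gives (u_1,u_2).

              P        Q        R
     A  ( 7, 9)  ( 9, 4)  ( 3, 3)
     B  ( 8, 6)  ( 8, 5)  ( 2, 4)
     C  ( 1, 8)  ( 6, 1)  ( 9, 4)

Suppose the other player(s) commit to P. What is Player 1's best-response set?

u_1(A vs P) = 7
u_1(B vs P) = 8
u_1(C vs P) = 1
max payoff 8 at {B}

BR_1 = {B}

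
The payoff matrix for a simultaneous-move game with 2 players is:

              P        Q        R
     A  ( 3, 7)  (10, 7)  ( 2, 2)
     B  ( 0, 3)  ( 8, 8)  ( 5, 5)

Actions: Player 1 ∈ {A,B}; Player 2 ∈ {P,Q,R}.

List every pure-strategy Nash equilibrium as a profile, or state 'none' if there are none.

(A,P): NE
(A,Q): NE
(A,R): not NE [P1→B gives 5>2; P2→Q gives 7>2]
(B,P): not NE [P1→A gives 3>0; P2→Q gives 8>3]
(B,Q): not NE [P1→A gives 10>8]
(B,R): not NE [P2→Q gives 8>5]

NE set: (A,P), (A,Q)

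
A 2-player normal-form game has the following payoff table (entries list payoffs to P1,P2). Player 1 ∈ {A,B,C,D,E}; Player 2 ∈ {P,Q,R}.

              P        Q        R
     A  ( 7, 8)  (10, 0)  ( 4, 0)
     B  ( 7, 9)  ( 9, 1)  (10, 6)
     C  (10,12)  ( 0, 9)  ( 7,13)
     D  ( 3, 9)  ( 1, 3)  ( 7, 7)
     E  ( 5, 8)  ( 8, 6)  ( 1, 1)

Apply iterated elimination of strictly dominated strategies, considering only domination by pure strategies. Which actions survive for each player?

Survivors P1:{B,C} P2:{P,R}

P1 drop D (B beats it: P:7>3 Q:9>1 R:10>7)
P1 drop E (A beats it: P:7>5 Q:10>8 R:4>1)
P2 drop Q (P beats it: A:8>0 B:9>1 C:12>9)
P1 drop A (C beats it: P:10>7 R:7>4)
P1→{B,C} P2→{P,R}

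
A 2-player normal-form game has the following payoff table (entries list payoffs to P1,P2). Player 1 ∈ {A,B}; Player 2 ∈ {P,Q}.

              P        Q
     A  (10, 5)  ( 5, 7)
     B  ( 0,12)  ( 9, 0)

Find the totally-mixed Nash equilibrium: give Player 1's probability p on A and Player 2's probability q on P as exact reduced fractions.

p=6/7, q=2/7

P1 indiff ⇒ q·10+(1-q)·5 = q·0+(1-q)·9 ⇒ q(10) = (1-q)(4) ⇒ q = 2/7
P2 indiff ⇒ p·5+(1-p)·12 = p·7+(1-p)·0 ⇒ p(-2) = (1-p)(-12) ⇒ p = 6/7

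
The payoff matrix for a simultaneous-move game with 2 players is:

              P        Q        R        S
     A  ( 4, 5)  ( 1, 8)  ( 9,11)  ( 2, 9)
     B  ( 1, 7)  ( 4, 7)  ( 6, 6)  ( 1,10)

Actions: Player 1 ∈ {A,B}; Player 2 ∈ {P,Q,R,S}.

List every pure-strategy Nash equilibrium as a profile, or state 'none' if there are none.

PSNE = {(A,R)}

(A,P): not NE [P2→R gives 11>5]
(A,Q): not NE [P1→B gives 4>1; P2→R gives 11>8]
(A,R): NE
(A,S): not NE [P2→R gives 11>9]
(B,P): not NE [P1→A gives 4>1; P2→S gives 10>7]
(B,Q): not NE [P2→S gives 10>7]
(B,R): not NE [P1→A gives 9>6; P2→S gives 10>6]
(B,S): not NE [P1→A gives 2>1]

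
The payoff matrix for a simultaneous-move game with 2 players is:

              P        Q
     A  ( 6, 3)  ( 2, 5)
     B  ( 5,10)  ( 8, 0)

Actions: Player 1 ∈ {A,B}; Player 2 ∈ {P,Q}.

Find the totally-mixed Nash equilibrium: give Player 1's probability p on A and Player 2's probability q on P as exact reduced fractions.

P1 mixes 5/6 on A; P2 mixes 6/7 on P

P1 indiff ⇒ q·6+(1-q)·2 = q·5+(1-q)·8 ⇒ q(1) = (1-q)(6) ⇒ q = 6/7
P2 indiff ⇒ p·3+(1-p)·10 = p·5+(1-p)·0 ⇒ p(-2) = (1-p)(-10) ⇒ p = 5/6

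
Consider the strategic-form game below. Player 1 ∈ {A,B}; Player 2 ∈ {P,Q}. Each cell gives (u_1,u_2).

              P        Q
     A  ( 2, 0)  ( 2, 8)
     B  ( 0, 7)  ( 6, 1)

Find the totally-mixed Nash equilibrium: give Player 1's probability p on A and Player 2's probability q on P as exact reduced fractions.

P1 indiff ⇒ q·2+(1-q)·2 = q·0+(1-q)·6 ⇒ q(2) = (1-q)(4) ⇒ q = 2/3
P2 indiff ⇒ p·0+(1-p)·7 = p·8+(1-p)·1 ⇒ p(-8) = (1-p)(-6) ⇒ p = 3/7

(p,q) = (3/7, 2/3)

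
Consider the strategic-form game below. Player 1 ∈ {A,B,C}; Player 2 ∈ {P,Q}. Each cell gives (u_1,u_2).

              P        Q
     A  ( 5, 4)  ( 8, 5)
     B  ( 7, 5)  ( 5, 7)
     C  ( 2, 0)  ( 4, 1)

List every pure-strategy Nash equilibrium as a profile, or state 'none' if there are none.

Nash profiles: (A,Q)

(A,P): not NE [P1→B gives 7>5; P2→Q gives 5>4]
(A,Q): NE
(B,P): not NE [P2→Q gives 7>5]
(B,Q): not NE [P1→A gives 8>5]
(C,P): not NE [P1→B gives 7>2; P2→Q gives 1>0]
(C,Q): not NE [P1→A gives 8>4]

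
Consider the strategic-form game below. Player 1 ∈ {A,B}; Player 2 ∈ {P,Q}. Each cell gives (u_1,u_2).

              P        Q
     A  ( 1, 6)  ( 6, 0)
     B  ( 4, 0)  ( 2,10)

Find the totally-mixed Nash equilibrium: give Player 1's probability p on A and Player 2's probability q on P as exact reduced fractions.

P1 indiff ⇒ q·1+(1-q)·6 = q·4+(1-q)·2 ⇒ q(-3) = (1-q)(-4) ⇒ q = 4/7
P2 indiff ⇒ p·6+(1-p)·0 = p·0+(1-p)·10 ⇒ p(6) = (1-p)(10) ⇒ p = 5/8

P1 mixes 5/8 on A; P2 mixes 4/7 on P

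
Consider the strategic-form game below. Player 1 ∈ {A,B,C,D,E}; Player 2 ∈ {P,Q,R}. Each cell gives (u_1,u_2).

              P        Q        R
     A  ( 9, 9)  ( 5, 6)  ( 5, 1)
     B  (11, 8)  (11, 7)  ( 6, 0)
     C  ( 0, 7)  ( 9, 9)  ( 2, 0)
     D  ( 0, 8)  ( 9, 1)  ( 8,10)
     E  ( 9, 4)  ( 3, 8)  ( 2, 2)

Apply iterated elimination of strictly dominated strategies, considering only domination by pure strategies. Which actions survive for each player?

IESDS → P1:{B,D} P2:{P,R}

P1 drop A (B beats it: P:11>9 Q:11>5 R:6>5)
P1 drop C (B beats it: P:11>0 Q:11>9 R:6>2)
P1 drop E (B beats it: P:11>9 Q:11>3 R:6>2)
P2 drop Q (P beats it: B:8>7 D:8>1)
P1→{B,D} P2→{P,R}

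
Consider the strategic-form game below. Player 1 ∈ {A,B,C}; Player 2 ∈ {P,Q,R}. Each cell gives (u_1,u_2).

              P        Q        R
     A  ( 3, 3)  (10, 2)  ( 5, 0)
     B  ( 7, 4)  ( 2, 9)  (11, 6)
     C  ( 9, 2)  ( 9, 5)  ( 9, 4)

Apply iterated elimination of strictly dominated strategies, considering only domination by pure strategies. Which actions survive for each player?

Remaining: P1:{A,C} P2:{P,Q}

P2 drop R (Q beats it: A:2>0 B:9>6 C:5>4)
P1 drop B (C beats it: P:9>7 Q:9>2)
P1→{A,C} P2→{P,Q}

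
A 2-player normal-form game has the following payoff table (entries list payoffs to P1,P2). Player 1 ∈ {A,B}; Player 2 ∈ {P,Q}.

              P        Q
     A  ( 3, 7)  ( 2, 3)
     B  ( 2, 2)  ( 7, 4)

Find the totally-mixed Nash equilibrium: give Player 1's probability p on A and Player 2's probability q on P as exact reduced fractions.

P1 indiff ⇒ q·3+(1-q)·2 = q·2+(1-q)·7 ⇒ q(1) = (1-q)(5) ⇒ q = 5/6
P2 indiff ⇒ p·7+(1-p)·2 = p·3+(1-p)·4 ⇒ p(4) = (1-p)(2) ⇒ p = 1/3

P1 mixes 1/3 on A; P2 mixes 5/6 on P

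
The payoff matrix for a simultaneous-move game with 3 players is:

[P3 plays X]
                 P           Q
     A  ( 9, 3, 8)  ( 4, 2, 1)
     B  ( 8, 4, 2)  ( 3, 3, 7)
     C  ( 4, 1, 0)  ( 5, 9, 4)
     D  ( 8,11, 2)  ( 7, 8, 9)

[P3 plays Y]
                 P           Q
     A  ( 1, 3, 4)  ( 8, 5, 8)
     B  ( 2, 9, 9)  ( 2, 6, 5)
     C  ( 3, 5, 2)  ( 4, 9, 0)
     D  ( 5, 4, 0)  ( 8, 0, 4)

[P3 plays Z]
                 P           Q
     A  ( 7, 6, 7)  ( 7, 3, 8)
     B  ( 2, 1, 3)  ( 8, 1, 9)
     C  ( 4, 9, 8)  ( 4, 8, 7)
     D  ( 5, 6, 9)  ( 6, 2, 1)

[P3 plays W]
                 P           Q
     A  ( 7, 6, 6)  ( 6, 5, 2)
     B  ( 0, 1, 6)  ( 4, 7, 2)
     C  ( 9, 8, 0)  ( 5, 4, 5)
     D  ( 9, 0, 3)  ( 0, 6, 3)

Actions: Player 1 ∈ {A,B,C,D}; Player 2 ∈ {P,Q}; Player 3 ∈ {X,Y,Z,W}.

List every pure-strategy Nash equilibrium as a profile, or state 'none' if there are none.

(A,P,X): NE
(A,P,Y): not NE [P1→D gives 5>1; P2→Q gives 5>3; P3→X gives 8>4]
(A,P,Z): not NE [P3→X gives 8>7]
(A,P,W): not NE [P1→D gives 9>7; P3→X gives 8>6]
(A,Q,X): not NE [P1→D gives 7>4; P2→P gives 3>2; P3→Z gives 8>1]
(A,Q,Y): NE
(A,Q,Z): not NE [P1→B gives 8>7; P2→P gives 6>3]
(A,Q,W): not NE [P2→P gives 6>5; P3→Z gives 8>2]
(B,P,X): not NE [P1→A gives 9>8; P3→Y gives 9>2]
(B,P,Y): not NE [P1→D gives 5>2]
(B,P,Z): not NE [P1→A gives 7>2; P3→Y gives 9>3]
(B,P,W): not NE [P1→D gives 9>0; P2→Q gives 7>1; P3→Y gives 9>6]
(B,Q,X): not NE [P1→D gives 7>3; P2→P gives 4>3; P3→Z gives 9>7]
(B,Q,Y): not NE [P1→D gives 8>2; P2→P gives 9>6; P3→Z gives 9>5]
(B,Q,Z): NE
(B,Q,W): not NE [P1→A gives 6>4; P3→Z gives 9>2]
(C,P,X): not NE [P1→A gives 9>4; P2→Q gives 9>1; P3→Z gives 8>0]
(C,P,Y): not NE [P1→D gives 5>3; P2→Q gives 9>5; P3→Z gives 8>2]
(C,P,Z): not NE [P1→A gives 7>4]
(C,P,W): not NE [P3→Z gives 8>0]
(C,Q,X): not NE [P1→D gives 7>5; P3→Z gives 7>4]
(C,Q,Y): not NE [P1→D gives 8>4; P3→Z gives 7>0]
(C,Q,Z): not NE [P1→B gives 8>4; P2→P gives 9>8]
(C,Q,W): not NE [P1→A gives 6>5; P2→P gives 8>4; P3→Z gives 7>5]
(D,P,X): not NE [P1→A gives 9>8; P3→Z gives 9>2]
(D,P,Y): not NE [P3→Z gives 9>0]
(D,P,Z): not NE [P1→A gives 7>5]
(D,P,W): not NE [P2→Q gives 6>0; P3→Z gives 9>3]
(D,Q,X): not NE [P2→P gives 11>8]
(D,Q,Y): not NE [P2→P gives 4>0; P3→X gives 9>4]
(D,Q,Z): not NE [P1→B gives 8>6; P2→P gives 6>2; P3→X gives 9>1]
(D,Q,W): not NE [P1→A gives 6>0; P3→X gives 9>3]

PSNE = {(A,P,X), (A,Q,Y), (B,Q,Z)}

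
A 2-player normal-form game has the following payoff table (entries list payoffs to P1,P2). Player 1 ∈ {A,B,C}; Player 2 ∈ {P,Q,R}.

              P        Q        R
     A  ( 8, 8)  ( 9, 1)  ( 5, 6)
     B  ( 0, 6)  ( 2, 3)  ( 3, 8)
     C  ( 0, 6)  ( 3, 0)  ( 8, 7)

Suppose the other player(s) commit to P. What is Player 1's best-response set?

BR_1 = {A}

u_1(A vs P) = 8
u_1(B vs P) = 0
u_1(C vs P) = 0
max payoff 8 at {A}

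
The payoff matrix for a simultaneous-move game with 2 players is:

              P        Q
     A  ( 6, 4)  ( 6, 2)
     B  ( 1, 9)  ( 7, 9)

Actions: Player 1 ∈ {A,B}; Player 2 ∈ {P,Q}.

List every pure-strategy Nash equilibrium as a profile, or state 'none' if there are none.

(A,P): NE
(A,Q): not NE [P1→B gives 7>6; P2→P gives 4>2]
(B,P): not NE [P1→A gives 6>1]
(B,Q): NE

PSNE = {(A,P), (B,Q)}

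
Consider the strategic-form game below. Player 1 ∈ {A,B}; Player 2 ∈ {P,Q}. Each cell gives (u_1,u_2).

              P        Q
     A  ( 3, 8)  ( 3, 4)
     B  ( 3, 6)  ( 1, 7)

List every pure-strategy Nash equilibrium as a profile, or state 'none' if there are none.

Nash profiles: (A,P)

(A,P): NE
(A,Q): not NE [P2→P gives 8>4]
(B,P): not NE [P2→Q gives 7>6]
(B,Q): not NE [P1→A gives 3>1]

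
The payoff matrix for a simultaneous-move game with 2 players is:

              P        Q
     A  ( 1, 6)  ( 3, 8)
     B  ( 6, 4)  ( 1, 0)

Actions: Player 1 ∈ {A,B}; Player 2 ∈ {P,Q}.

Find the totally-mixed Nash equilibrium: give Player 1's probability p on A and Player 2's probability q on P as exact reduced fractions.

P1 mixes 2/3 on A; P2 mixes 2/7 on P

P1 indiff ⇒ q·1+(1-q)·3 = q·6+(1-q)·1 ⇒ q(-5) = (1-q)(-2) ⇒ q = 2/7
P2 indiff ⇒ p·6+(1-p)·4 = p·8+(1-p)·0 ⇒ p(-2) = (1-p)(-4) ⇒ p = 2/3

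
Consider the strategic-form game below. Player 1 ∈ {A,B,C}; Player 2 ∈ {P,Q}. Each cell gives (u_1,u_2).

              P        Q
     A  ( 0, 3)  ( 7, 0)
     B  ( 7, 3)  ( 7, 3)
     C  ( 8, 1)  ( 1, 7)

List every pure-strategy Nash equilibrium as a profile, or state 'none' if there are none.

PSNE = {(B,Q)}

(A,P): not NE [P1→C gives 8>0]
(A,Q): not NE [P2→P gives 3>0]
(B,P): not NE [P1→C gives 8>7]
(B,Q): NE
(C,P): not NE [P2→Q gives 7>1]
(C,Q): not NE [P1→B gives 7>1]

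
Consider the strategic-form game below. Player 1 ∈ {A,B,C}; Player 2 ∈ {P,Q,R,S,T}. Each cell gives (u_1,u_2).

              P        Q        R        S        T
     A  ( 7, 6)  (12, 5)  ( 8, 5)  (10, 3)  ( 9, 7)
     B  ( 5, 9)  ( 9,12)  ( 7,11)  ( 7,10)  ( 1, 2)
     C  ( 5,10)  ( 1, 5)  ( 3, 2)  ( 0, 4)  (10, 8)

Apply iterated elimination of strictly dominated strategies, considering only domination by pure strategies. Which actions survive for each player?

Remaining: P1:{A,C} P2:{P,T}

P1 drop B (A beats it: P:7>5 Q:12>9 R:8>7 S:10>7 T:9>1)
P2 drop Q (P beats it: A:6>5 C:10>5)
P2 drop R (P beats it: A:6>5 C:10>2)
P2 drop S (P beats it: A:6>3 C:10>4)
P1→{A,C} P2→{P,T}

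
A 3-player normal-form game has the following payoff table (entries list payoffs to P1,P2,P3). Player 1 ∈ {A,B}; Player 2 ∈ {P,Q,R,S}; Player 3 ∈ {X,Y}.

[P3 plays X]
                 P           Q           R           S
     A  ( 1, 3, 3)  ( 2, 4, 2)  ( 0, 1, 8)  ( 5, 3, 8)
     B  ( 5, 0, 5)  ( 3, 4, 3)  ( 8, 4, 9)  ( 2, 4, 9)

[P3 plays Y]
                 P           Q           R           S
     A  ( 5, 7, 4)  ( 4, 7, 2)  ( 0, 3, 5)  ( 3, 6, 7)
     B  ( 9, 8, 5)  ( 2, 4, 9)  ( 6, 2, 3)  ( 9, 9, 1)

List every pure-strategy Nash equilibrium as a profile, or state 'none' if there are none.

(A,P,X): not NE [P1→B gives 5>1; P2→Q gives 4>3; P3→Y gives 4>3]
(A,P,Y): not NE [P1→B gives 9>5]
(A,Q,X): not NE [P1→B gives 3>2]
(A,Q,Y): NE
(A,R,X): not NE [P1→B gives 8>0; P2→Q gives 4>1]
(A,R,Y): not NE [P1→B gives 6>0; P2→Q gives 7>3; P3→X gives 8>5]
(A,S,X): not NE [P2→Q gives 4>3]
(A,S,Y): not NE [P1→B gives 9>3; P2→Q gives 7>6; P3→X gives 8>7]
(B,P,X): not NE [P2→S gives 4>0]
(B,P,Y): not NE [P2→S gives 9>8]
(B,Q,X): not NE [P3→Y gives 9>3]
(B,Q,Y): not NE [P1→A gives 4>2; P2→S gives 9>4]
(B,R,X): NE
(B,R,Y): not NE [P2→S gives 9>2; P3→X gives 9>3]
(B,S,X): not NE [P1→A gives 5>2]
(B,S,Y): not NE [P3→X gives 9>1]

PSNE = {(A,Q,Y), (B,R,X)}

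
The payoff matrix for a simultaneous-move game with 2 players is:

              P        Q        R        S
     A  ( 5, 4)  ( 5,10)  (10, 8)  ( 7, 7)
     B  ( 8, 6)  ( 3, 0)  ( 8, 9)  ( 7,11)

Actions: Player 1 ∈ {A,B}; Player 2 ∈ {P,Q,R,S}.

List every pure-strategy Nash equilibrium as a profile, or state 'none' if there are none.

PSNE = {(A,Q), (B,S)}

(A,P): not NE [P1→B gives 8>5; P2→Q gives 10>4]
(A,Q): NE
(A,R): not NE [P2→Q gives 10>8]
(A,S): not NE [P2→Q gives 10>7]
(B,P): not NE [P2→S gives 11>6]
(B,Q): not NE [P1→A gives 5>3; P2→S gives 11>0]
(B,R): not NE [P1→A gives 10>8; P2→S gives 11>9]
(B,S): NE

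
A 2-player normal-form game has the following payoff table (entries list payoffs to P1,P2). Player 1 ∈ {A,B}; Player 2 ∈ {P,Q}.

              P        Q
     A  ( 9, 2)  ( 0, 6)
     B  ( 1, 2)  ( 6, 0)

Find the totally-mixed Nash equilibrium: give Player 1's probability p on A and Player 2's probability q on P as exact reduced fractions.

P1 indiff ⇒ q·9+(1-q)·0 = q·1+(1-q)·6 ⇒ q(8) = (1-q)(6) ⇒ q = 3/7
P2 indiff ⇒ p·2+(1-p)·2 = p·6+(1-p)·0 ⇒ p(-4) = (1-p)(-2) ⇒ p = 1/3

P1 mixes 1/3 on A; P2 mixes 3/7 on P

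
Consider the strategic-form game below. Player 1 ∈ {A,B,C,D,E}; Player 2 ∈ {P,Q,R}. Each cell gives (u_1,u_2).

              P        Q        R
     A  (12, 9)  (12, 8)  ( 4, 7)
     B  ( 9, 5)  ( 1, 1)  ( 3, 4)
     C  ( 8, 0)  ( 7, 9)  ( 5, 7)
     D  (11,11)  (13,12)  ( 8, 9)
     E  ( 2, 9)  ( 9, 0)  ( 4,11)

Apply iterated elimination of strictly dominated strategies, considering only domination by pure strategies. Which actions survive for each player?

P1 drop B (A beats it: P:12>9 Q:12>1 R:4>3)
P1 drop C (D beats it: P:11>8 Q:13>7 R:8>5)
P1 drop E (D beats it: P:11>2 Q:13>9 R:8>4)
P2 drop R (P beats it: A:9>7 D:11>9)
P1→{A,D} P2→{P,Q}

IESDS → P1:{A,D} P2:{P,Q}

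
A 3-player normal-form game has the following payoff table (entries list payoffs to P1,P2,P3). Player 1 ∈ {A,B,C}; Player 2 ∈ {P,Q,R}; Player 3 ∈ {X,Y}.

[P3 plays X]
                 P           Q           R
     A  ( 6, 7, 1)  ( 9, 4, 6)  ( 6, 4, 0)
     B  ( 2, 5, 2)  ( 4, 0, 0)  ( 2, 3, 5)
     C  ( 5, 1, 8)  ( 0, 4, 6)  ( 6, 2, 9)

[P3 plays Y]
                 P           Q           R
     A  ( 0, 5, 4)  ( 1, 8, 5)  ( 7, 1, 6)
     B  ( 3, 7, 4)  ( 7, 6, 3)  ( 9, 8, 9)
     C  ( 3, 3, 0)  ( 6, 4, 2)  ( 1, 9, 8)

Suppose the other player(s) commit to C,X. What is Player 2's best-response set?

u_2(P vs C,X) = 1
u_2(Q vs C,X) = 4
u_2(R vs C,X) = 2
max payoff 4 at {Q}

P2 best: {Q}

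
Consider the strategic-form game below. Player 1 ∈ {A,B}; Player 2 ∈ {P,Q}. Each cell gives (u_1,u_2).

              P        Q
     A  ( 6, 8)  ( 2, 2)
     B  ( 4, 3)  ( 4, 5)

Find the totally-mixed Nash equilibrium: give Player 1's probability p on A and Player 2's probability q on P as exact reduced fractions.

P1 indiff ⇒ q·6+(1-q)·2 = q·4+(1-q)·4 ⇒ q(2) = (1-q)(2) ⇒ q = 1/2
P2 indiff ⇒ p·8+(1-p)·3 = p·2+(1-p)·5 ⇒ p(6) = (1-p)(2) ⇒ p = 1/4

p=1/4, q=1/2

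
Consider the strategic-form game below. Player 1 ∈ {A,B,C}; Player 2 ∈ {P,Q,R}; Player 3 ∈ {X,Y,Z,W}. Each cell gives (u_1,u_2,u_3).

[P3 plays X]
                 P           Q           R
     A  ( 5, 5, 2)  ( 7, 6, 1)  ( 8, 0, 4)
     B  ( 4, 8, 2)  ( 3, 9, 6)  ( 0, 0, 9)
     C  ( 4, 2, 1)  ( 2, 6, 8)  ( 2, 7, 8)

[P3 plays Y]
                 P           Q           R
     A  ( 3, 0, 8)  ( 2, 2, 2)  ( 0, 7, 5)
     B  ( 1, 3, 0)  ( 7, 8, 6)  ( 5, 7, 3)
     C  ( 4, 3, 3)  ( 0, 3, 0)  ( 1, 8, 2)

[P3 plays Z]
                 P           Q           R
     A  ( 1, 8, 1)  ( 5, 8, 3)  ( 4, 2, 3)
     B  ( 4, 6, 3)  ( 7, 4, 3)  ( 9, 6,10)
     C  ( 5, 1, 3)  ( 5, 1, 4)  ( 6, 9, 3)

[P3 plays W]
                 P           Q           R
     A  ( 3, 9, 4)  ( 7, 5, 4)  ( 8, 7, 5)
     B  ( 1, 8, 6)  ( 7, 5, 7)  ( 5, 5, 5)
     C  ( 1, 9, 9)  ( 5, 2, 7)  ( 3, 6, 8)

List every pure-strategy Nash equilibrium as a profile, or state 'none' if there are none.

PSNE = {(B,R,Z)}

(A,P,X): not NE [P2→Q gives 6>5; P3→Y gives 8>2]
(A,P,Y): not NE [P1→C gives 4>3; P2→R gives 7>0]
(A,P,Z): not NE [P1→C gives 5>1; P3→Y gives 8>1]
(A,P,W): not NE [P3→Y gives 8>4]
(A,Q,X): not NE [P3→W gives 4>1]
(A,Q,Y): not NE [P1→B gives 7>2; P2→R gives 7>2; P3→W gives 4>2]
(A,Q,Z): not NE [P1→B gives 7>5; P3→W gives 4>3]
(A,Q,W): not NE [P2→P gives 9>5]
(A,R,X): not NE [P2→Q gives 6>0; P3→W gives 5>4]
(A,R,Y): not NE [P1→B gives 5>0]
(A,R,Z): not NE [P1→B gives 9>4; P2→Q gives 8>2; P3→W gives 5>3]
(A,R,W): not NE [P2→P gives 9>7]
(B,P,X): not NE [P1→A gives 5>4; P2→Q gives 9>8; P3→W gives 6>2]
(B,P,Y): not NE [P1→C gives 4>1; P2→Q gives 8>3; P3→W gives 6>0]
(B,P,Z): not NE [P1→C gives 5>4; P3→W gives 6>3]
(B,P,W): not NE [P1→A gives 3>1]
(B,Q,X): not NE [P1→A gives 7>3; P3→W gives 7>6]
(B,Q,Y): not NE [P3→W gives 7>6]
(B,Q,Z): not NE [P2→R gives 6>4; P3→W gives 7>3]
(B,Q,W): not NE [P2→P gives 8>5]
(B,R,X): not NE [P1→A gives 8>0; P2→Q gives 9>0; P3→Z gives 10>9]
(B,R,Y): not NE [P2→Q gives 8>7; P3→Z gives 10>3]
(B,R,Z): NE
(B,R,W): not NE [P1→A gives 8>5; P2→P gives 8>5; P3→Z gives 10>5]
(C,P,X): not NE [P1→A gives 5>4; P2→R gives 7>2; P3→W gives 9>1]
(C,P,Y): not NE [P2→R gives 8>3; P3→W gives 9>3]
(C,P,Z): not NE [P2→R gives 9>1; P3→W gives 9>3]
(C,P,W): not NE [P1→A gives 3>1]
(C,Q,X): not NE [P1→A gives 7>2; P2→R gives 7>6]
(C,Q,Y): not NE [P1→B gives 7>0; P2→R gives 8>3; P3→X gives 8>0]
(C,Q,Z): not NE [P1→B gives 7>5; P2→R gives 9>1; P3→X gives 8>4]
(C,Q,W): not NE [P1→B gives 7>5; P2→P gives 9>2; P3→X gives 8>7]
(C,R,X): not NE [P1→A gives 8>2]
(C,R,Y): not NE [P1→B gives 5>1; P3→W gives 8>2]
(C,R,Z): not NE [P1→B gives 9>6; P3→W gives 8>3]
(C,R,W): not NE [P1→A gives 8>3; P2→P gives 9>6]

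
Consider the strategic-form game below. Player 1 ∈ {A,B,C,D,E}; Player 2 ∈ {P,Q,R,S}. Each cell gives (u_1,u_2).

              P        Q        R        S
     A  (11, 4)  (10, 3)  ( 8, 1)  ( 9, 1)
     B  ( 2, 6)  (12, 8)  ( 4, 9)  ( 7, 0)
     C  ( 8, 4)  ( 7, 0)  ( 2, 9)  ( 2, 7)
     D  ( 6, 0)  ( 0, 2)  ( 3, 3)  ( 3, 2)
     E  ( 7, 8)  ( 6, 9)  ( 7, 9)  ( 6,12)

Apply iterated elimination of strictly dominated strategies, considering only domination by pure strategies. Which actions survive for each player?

Remaining: P1:{A,B} P2:{P,Q,R}

P1 drop C (A beats it: P:11>8 Q:10>7 R:8>2 S:9>2)
P1 drop D (A beats it: P:11>6 Q:10>0 R:8>3 S:9>3)
P1 drop E (A beats it: P:11>7 Q:10>6 R:8>7 S:9>6)
P2 drop S (P beats it: A:4>1 B:6>0)
P1→{A,B} P2→{P,Q,R}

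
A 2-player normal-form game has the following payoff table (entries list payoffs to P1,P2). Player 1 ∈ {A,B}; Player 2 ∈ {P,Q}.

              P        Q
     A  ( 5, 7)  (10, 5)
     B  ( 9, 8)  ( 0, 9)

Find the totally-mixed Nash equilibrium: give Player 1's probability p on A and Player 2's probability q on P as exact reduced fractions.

P1 indiff ⇒ q·5+(1-q)·10 = q·9+(1-q)·0 ⇒ q(-4) = (1-q)(-10) ⇒ q = 5/7
P2 indiff ⇒ p·7+(1-p)·8 = p·5+(1-p)·9 ⇒ p(2) = (1-p)(1) ⇒ p = 1/3

(p,q) = (1/3, 5/7)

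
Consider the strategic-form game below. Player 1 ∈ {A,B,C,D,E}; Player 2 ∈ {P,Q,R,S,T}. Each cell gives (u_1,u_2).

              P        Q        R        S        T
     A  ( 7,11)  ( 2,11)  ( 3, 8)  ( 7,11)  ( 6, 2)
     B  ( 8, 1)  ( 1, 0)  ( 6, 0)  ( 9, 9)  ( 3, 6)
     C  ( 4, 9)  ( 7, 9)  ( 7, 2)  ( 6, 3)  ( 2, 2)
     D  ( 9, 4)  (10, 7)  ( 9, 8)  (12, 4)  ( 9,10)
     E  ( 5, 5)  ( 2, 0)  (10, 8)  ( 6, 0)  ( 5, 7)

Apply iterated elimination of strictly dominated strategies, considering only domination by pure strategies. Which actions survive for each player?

IESDS → P1:{D,E} P2:{R,T}

P1 drop A (D beats it: P:9>7 Q:10>2 R:9>3 S:12>7 T:9>6)
P1 drop B (D beats it: P:9>8 Q:10>1 R:9>6 S:12>9 T:9>3)
P1 drop C (D beats it: P:9>4 Q:10>7 R:9>7 S:12>6 T:9>2)
P2 drop P (R beats it: D:8>4 E:8>5)
P2 drop Q (R beats it: D:8>7 E:8>0)
P2 drop S (R beats it: D:8>4 E:8>0)
P1→{D,E} P2→{R,T}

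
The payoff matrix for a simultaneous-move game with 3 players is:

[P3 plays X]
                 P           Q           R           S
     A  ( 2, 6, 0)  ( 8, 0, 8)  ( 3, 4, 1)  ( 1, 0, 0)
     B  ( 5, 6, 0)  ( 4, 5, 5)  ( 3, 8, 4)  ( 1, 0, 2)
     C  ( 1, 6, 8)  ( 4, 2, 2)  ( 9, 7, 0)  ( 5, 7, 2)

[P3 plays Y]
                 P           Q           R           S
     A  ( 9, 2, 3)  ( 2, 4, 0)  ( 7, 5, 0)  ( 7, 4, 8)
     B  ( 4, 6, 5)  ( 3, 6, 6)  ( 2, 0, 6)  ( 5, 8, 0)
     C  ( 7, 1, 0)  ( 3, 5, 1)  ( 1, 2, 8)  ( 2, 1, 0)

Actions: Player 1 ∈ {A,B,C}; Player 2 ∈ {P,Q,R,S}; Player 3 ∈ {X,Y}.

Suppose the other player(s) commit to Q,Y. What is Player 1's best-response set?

u_1(A vs Q,Y) = 2
u_1(B vs Q,Y) = 3
u_1(C vs Q,Y) = 3
max payoff 3 at {B,C}

argmax u_1 = {B,C}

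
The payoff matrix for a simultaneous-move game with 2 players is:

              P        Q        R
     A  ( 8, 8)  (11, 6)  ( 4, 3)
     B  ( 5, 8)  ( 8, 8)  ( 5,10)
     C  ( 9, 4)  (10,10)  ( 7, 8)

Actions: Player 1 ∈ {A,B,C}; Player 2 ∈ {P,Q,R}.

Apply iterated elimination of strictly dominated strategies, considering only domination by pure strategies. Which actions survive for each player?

P1 drop B (C beats it: P:9>5 Q:10>8 R:7>5)
P2 drop R (Q beats it: A:6>3 C:10>8)
P1→{A,C} P2→{P,Q}

Survivors P1:{A,C} P2:{P,Q}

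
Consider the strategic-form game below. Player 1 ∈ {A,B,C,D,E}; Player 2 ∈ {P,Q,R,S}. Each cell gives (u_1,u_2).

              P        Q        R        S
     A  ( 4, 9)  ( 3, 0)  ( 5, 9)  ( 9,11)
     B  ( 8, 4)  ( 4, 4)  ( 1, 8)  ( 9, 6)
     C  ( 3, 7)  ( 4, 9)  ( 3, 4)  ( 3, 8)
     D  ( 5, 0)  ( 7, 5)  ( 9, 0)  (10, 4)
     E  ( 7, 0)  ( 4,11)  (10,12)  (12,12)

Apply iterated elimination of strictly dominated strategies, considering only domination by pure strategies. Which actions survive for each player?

P1 drop A (D beats it: P:5>4 Q:7>3 R:9>5 S:10>9)
P1 drop C (D beats it: P:5>3 Q:7>4 R:9>3 S:10>3)
P2 drop P (S beats it: B:6>4 D:4>0 E:12>0)
P1 drop B (D beats it: Q:7>4 R:9>1 S:10>9)
P1→{D,E} P2→{Q,R,S}

Survivors P1:{D,E} P2:{Q,R,S}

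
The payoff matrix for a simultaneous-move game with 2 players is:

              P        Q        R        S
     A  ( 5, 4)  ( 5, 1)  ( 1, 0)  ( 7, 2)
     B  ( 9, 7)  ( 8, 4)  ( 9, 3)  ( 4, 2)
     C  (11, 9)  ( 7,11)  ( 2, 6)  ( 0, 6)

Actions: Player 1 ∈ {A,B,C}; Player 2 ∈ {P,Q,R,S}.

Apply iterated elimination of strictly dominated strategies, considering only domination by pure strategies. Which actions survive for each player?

IESDS → P1:{B,C} P2:{P,Q}

P2 drop R (P beats it: A:4>0 B:7>3 C:9>6)
P2 drop S (P beats it: A:4>2 B:7>2 C:9>6)
P1 drop A (B beats it: P:9>5 Q:8>5)
P1→{B,C} P2→{P,Q}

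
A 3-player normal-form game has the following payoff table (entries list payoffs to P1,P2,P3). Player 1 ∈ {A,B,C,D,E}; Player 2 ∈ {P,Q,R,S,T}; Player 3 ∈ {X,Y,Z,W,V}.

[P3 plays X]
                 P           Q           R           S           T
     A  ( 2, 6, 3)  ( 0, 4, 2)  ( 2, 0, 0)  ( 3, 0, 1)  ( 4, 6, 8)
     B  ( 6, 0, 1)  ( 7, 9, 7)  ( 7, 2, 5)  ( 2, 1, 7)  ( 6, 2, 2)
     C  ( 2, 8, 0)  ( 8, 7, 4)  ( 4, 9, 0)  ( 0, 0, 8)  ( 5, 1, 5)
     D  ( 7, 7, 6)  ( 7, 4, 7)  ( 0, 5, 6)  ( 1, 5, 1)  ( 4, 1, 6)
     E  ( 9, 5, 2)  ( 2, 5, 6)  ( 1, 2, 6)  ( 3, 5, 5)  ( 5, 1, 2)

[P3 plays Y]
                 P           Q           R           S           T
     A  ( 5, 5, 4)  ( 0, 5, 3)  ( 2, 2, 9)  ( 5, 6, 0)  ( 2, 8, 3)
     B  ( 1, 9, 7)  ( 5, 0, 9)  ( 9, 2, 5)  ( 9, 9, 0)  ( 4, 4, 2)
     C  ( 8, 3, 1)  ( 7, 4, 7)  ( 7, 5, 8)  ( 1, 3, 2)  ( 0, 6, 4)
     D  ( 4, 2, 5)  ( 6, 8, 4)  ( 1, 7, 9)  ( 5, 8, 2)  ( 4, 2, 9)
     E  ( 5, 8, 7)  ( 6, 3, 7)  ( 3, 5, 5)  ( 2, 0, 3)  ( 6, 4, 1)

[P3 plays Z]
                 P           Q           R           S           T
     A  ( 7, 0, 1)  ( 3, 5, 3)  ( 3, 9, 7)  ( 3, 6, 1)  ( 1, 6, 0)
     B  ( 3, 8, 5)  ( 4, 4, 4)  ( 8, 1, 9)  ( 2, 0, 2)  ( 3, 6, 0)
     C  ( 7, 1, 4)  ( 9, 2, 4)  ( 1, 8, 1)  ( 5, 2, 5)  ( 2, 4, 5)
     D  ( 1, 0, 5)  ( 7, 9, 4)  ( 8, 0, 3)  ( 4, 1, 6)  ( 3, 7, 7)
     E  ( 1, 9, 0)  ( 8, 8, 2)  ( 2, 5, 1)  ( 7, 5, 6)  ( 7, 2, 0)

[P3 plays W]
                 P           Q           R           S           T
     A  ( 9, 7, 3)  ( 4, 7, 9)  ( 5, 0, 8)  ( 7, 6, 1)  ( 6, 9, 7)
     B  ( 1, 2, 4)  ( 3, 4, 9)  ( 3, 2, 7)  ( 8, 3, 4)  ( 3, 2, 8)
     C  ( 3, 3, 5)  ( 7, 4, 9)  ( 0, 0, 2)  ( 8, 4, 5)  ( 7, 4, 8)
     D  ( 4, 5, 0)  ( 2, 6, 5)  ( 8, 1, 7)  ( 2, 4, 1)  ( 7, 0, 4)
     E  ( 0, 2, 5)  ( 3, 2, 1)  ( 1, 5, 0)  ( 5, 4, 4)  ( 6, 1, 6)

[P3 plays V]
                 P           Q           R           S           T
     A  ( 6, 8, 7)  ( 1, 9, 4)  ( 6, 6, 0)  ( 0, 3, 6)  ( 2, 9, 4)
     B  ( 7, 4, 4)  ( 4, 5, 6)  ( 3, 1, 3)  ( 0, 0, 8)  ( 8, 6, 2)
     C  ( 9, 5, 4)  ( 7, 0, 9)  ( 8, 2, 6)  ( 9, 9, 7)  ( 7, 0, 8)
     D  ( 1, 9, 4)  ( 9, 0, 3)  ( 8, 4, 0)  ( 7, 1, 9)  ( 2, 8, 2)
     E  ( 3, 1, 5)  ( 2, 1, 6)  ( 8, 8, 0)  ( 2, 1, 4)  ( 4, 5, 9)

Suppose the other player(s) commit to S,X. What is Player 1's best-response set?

argmax u_1 = {A,E}

u_1(A vs S,X) = 3
u_1(B vs S,X) = 2
u_1(C vs S,X) = 0
u_1(D vs S,X) = 1
u_1(E vs S,X) = 3
max payoff 3 at {A,E}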